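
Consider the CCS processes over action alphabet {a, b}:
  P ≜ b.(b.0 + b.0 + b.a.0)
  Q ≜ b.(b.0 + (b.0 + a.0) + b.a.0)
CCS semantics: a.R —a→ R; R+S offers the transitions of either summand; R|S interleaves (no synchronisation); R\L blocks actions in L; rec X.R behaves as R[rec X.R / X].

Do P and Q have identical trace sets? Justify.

traces(P) ≠ traces(Q) — witness ⟨ba⟩

LTS(P): 4 reachable states
  u0 = b.(b.0 + b.0 + b.a.0) :: —b→ u1
  u1 = b.0 + b.0 + b.a.0 :: —b→ u2, —b→ u3
  u2 = 0 :: stopped
  u3 = a.0 :: —a→ u2
LTS(Q): 4 reachable states
  v0 = b.(b.0 + (b.0 + a.0) + b.a.0) :: —b→ v1
  v1 = b.0 + (b.0 + a.0) + b.a.0 :: —a→ v2, —b→ v2, —b→ v3
  v2 = 0 :: stopped
  v3 = a.0 :: —a→ v2
Run σ = ⟨ba⟩ on Q: start {v0}
  step 1 (b): {v1}
  step 2 (a): {v2}
  ✓ Q
Run σ = ⟨ba⟩ on P: start {u0}
  step 1 (b): {u1}
  step 2 (a): ∅  — P cannot continue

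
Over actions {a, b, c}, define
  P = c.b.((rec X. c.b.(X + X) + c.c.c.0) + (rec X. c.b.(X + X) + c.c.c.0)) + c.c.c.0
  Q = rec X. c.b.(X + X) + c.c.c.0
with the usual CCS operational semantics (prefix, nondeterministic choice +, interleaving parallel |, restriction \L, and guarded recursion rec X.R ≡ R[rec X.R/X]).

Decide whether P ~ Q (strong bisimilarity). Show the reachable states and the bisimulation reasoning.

Reachable graph of P (6 states):
  u0 = c.b.((rec X. c.b.(X + X) + c.c.c.0) + (rec X. c.b.(X + X) + c.c.c.0)) + c.c.c.0 has moves --c--▸ u1, --c--▸ u2
  u1 = b.((rec X. c.b.(X + X) + c.c.c.0) + (rec X. c.b.(X + X) + c.c.c.0)) has moves --b--▸ u3
  u2 = c.c.0 has moves --c--▸ u4
  u3 = (rec X. c.b.(X + X) + c.c.c.0) + (rec X. c.b.(X + X) + c.c.c.0) has moves --c--▸ u1, --c--▸ u2
  u4 = c.0 has moves --c--▸ u5
  u5 = 0 has moves ∅
Reachable graph of Q (6 states):
  v0 = rec X. c.b.(X + X) + c.c.c.0 has moves --c--▸ v1, --c--▸ v2
  v1 = b.((rec X. c.b.(X + X) + c.c.c.0) + (rec X. c.b.(X + X) + c.c.c.0)) has moves --b--▸ v3
  v2 = c.c.0 has moves --c--▸ v4
  v3 = (rec X. c.b.(X + X) + c.c.c.0) + (rec X. c.b.(X + X) + c.c.c.0) has moves --c--▸ v1, --c--▸ v2
  v4 = c.0 has moves --c--▸ v5
  v5 = 0 has moves ∅
Partition-refinement fixed point:
  B0 = {u0, u3, v0, v3}
  B1 = {u2, v2}
  B2 = {u4, v4}
  B3 = {u5, v5}
  B4 = {u1, v1}
u0 ∈ B0, v0 ∈ B0 → same block

P ~ Q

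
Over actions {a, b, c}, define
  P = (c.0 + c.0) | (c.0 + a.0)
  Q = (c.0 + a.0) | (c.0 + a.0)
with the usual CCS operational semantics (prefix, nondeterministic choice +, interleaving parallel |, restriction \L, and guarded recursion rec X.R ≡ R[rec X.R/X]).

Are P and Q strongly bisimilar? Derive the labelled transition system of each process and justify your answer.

Reachable graph of P (4 states):
  m0 = (c.0 + c.0) | (c.0 + a.0) :: —a→ m1, —c→ m1, —c→ m2
  m1 = (c.0 + c.0) | 0 :: —c→ m3
  m2 = 0 | (c.0 + a.0) :: —a→ m3, —c→ m3
  m3 = 0 | 0 :: deadlocked
Reachable graph of Q (4 states):
  n0 = (c.0 + a.0) | (c.0 + a.0) :: —a→ n1, —a→ n2, —c→ n1, —c→ n2
  n1 = (c.0 + a.0) | 0 :: —a→ n3, —c→ n3
  n2 = 0 | (c.0 + a.0) :: —a→ n3, —c→ n3
  n3 = 0 | 0 :: deadlocked
Coarsest stable partition (strong bisimilarity classes):
  B0 = {m0}
  B1 = {m1}
  B2 = {m3, n3}
  B3 = {m2, n1, n2}
  B4 = {n0}
m0 ∈ B0, n0 ∈ B4 → different blocks

not bisimilar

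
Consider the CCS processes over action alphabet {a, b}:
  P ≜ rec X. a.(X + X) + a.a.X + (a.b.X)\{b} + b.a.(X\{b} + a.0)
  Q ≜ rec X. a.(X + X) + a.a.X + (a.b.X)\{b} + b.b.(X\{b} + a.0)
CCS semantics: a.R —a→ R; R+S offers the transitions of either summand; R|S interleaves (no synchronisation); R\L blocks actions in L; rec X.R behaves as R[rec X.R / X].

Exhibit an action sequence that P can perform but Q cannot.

ba

LTS(P): 11 reachable states
  u0 = rec X. a.(X + X) + a.a.X + (a.b.X)\{b} + b.a.(X\{b} + a.0) has moves -a-> u1, -a-> u2, -a-> u3, -b-> u4
  u1 = (b.(rec X. a.(X + X) + a.a.X + (a.b.X)\{b} + b.a.(X\{b} + a.0)))\{b} has moves (no moves)
  u2 = (rec X. a.(X + X) + a.a.X + (a.b.X)\{b} + b.a.(X\{b} + a.0)) + (rec X. a.(X + X) + a.a.X + (a.b.X)\{b} + b.a.(X\{b} + a.0)) has moves -a-> u1, -a-> u2, -a-> u3, -b-> u4
  u3 = a.(rec X. a.(X + X) + a.a.X + (a.b.X)\{b} + b.a.(X\{b} + a.0)) has moves -a-> u0
  u4 = a.((rec X. a.(X + X) + a.a.X + (a.b.X)\{b} + b.a.(X\{b} + a.0))\{b} + a.0) has moves -a-> u5
  u5 = (rec X. a.(X + X) + a.a.X + (a.b.X)\{b} + b.a.(X\{b} + a.0))\{b} + a.0 has moves -a-> u6, -a-> u7, -a-> u8, -a-> u9
  u6 = ((rec X. a.(X + X) + a.a.X + (a.b.X)\{b} + b.a.(X\{b} + a.0)) + (rec X. a.(X + X) + a.a.X + (a.b.X)\{b} + b.a.(X\{b} + a.0)))\{b} has moves -a-> u6, -a-> u7, -a-> u8
  u7 = (a.(rec X. a.(X + X) + a.a.X + (a.b.X)\{b} + b.a.(X\{b} + a.0)))\{b} has moves -a-> u10
  u8 = (b.(rec X. a.(X + X) + a.a.X + (a.b.X)\{b} + b.a.(X\{b} + a.0)))\{b}\{b} has moves (no moves)
  u9 = 0 has moves (no moves)
  u10 = (rec X. a.(X + X) + a.a.X + (a.b.X)\{b} + b.a.(X\{b} + a.0))\{b} has moves -a-> u6, -a-> u7, -a-> u8
LTS(Q): 11 reachable states
  v0 = rec X. a.(X + X) + a.a.X + (a.b.X)\{b} + b.b.(X\{b} + a.0) has moves -a-> v1, -a-> v2, -a-> v3, -b-> v4
  v1 = (b.(rec X. a.(X + X) + a.a.X + (a.b.X)\{b} + b.b.(X\{b} + a.0)))\{b} has moves (no moves)
  v2 = (rec X. a.(X + X) + a.a.X + (a.b.X)\{b} + b.b.(X\{b} + a.0)) + (rec X. a.(X + X) + a.a.X + (a.b.X)\{b} + b.b.(X\{b} + a.0)) has moves -a-> v1, -a-> v2, -a-> v3, -b-> v4
  v3 = a.(rec X. a.(X + X) + a.a.X + (a.b.X)\{b} + b.b.(X\{b} + a.0)) has moves -a-> v0
  v4 = b.((rec X. a.(X + X) + a.a.X + (a.b.X)\{b} + b.b.(X\{b} + a.0))\{b} + a.0) has moves -b-> v5
  v5 = (rec X. a.(X + X) + a.a.X + (a.b.X)\{b} + b.b.(X\{b} + a.0))\{b} + a.0 has moves -a-> v6, -a-> v7, -a-> v8, -a-> v9
  v6 = ((rec X. a.(X + X) + a.a.X + (a.b.X)\{b} + b.b.(X\{b} + a.0)) + (rec X. a.(X + X) + a.a.X + (a.b.X)\{b} + b.b.(X\{b} + a.0)))\{b} has moves -a-> v6, -a-> v7, -a-> v8
  v7 = (a.(rec X. a.(X + X) + a.a.X + (a.b.X)\{b} + b.b.(X\{b} + a.0)))\{b} has moves -a-> v10
  v8 = (b.(rec X. a.(X + X) + a.a.X + (a.b.X)\{b} + b.b.(X\{b} + a.0)))\{b}\{b} has moves (no moves)
  v9 = 0 has moves (no moves)
  v10 = (rec X. a.(X + X) + a.a.X + (a.b.X)\{b} + b.b.(X\{b} + a.0))\{b} has moves -a-> v6, -a-> v7, -a-> v8
Run σ = ⟨ba⟩ on P: start {u0}
  after b @ step 1: {u4}
  after a @ step 2: {u5}
  — P admits the full trace.
Run σ = ⟨ba⟩ on Q: start {v0}
  after b @ step 1: {v4}
  after a @ step 2: ∅ (Q stuck)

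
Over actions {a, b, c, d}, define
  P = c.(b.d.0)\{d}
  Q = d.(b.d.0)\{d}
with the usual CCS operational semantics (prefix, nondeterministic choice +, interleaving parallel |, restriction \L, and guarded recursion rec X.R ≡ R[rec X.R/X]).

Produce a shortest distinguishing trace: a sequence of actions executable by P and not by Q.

c

LTS(P): 3 reachable states
  u0 = c.(b.d.0)\{d} → =c=> u1
  u1 = (b.d.0)\{d} → =b=> u2
  u2 = (d.0)\{d} → (no moves)
LTS(Q): 3 reachable states
  v0 = d.(b.d.0)\{d} → =d=> v1
  v1 = (b.d.0)\{d} → =b=> v2
  v2 = (d.0)\{d} → (no moves)
Executing c from P (initial set {u0}):
  step 1 (c): {u1}
  ✓ P
Executing c from Q (initial set {v0}):
  step 1 (c): no successor for Q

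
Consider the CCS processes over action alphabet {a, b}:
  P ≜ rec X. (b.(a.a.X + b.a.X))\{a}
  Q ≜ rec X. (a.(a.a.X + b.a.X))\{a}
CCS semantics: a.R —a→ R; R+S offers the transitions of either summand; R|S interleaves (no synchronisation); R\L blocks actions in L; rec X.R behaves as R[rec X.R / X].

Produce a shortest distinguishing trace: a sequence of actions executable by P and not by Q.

b

LTS(P): 3 reachable states
  m0 = rec X. (b.(a.a.X + b.a.X))\{a} ⊢ --b--▸ m1
  m1 = (a.a.(rec X. (b.(a.a.X + b.a.X))\{a}) + b.a.(rec X. (b.(a.a.X + b.a.X))\{a}))\{a} ⊢ --b--▸ m2
  m2 = (a.(rec X. (b.(a.a.X + b.a.X))\{a}))\{a} ⊢ (no moves)
LTS(Q): 1 reachable states
  n0 = rec X. (a.(a.a.X + b.a.X))\{a} ⊢ (no moves)
Executing b from P (initial set {m0}):
  [1] b ⇒ {m1}
  P completes σ.
Executing b from Q (initial set {n0}):
  [1] b ⇒ ∅ (Q stuck)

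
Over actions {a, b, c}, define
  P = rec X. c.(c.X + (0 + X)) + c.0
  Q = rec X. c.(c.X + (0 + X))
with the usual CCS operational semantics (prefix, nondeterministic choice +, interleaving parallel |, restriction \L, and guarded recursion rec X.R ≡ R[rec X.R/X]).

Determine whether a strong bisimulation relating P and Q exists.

Reachable graph of P (3 states):
  u0 = rec X. c.(c.X + (0 + X)) + c.0 | -c-> u1, -c-> u2
  u1 = 0 | deadlocked
  u2 = c.(rec X. c.(c.X + (0 + X)) + c.0) + (0 + (rec X. c.(c.X + (0 + X)) + c.0)) | -c-> u0, -c-> u1, -c-> u2
Reachable graph of Q (2 states):
  v0 = rec X. c.(c.X + (0 + X)) | -c-> v1
  v1 = c.(rec X. c.(c.X + (0 + X))) + (0 + (rec X. c.(c.X + (0 + X)))) | -c-> v0, -c-> v1
Coarsest stable partition (strong bisimilarity classes):
  B0 = {u0, u2}
  B1 = {u1}
  B2 = {v0, v1}
u0 ∈ B0, v0 ∈ B2 → different blocks

not bisimilar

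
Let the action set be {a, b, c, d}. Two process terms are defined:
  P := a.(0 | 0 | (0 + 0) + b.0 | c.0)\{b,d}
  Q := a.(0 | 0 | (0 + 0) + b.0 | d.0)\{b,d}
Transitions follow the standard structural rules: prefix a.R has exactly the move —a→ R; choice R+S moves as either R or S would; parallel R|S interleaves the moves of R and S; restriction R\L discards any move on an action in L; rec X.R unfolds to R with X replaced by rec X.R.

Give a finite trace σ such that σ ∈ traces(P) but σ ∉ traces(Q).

P's transition system — 3 states:
  u0 = a.(0 | 0 | (0 + 0) + b.0 | c.0)\{b,d} | -a-> u1
  u1 = (0 | 0 | (0 + 0) + b.0 | c.0)\{b,d} | -c-> u2
  u2 = (b.0 | 0)\{b,d} | stopped
Q's transition system — 2 states:
  v0 = a.(0 | 0 | (0 + 0) + b.0 | d.0)\{b,d} | -a-> v1
  v1 = (0 | 0 | (0 + 0) + b.0 | d.0)\{b,d} | stopped
Executing ac from P (initial set {u0}):
  [1] a ⇒ {u1}
  [2] c ⇒ {u2}
  P completes σ.
Executing ac from Q (initial set {v0}):
  [1] a ⇒ {v1}
  [2] c ⇒ no successor for Q

ac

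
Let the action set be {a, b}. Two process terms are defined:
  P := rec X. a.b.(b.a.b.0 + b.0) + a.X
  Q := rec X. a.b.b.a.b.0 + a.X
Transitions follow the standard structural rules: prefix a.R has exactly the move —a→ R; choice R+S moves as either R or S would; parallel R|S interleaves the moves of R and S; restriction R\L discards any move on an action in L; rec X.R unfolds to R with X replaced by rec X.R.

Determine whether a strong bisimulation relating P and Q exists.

P ≁ Q

P's transition system — 6 states:
  p0 = rec X. a.b.(b.a.b.0 + b.0) + a.X → =a=> p0, =a=> p1
  p1 = b.(b.a.b.0 + b.0) → =b=> p2
  p2 = b.a.b.0 + b.0 → =b=> p3, =b=> p4
  p3 = 0 → stopped
  p4 = a.b.0 → =a=> p5
  p5 = b.0 → =b=> p3
Q's transition system — 6 states:
  q0 = rec X. a.b.b.a.b.0 + a.X → =a=> q0, =a=> q1
  q1 = b.b.a.b.0 → =b=> q2
  q2 = b.a.b.0 → =b=> q3
  q3 = a.b.0 → =a=> q4
  q4 = b.0 → =b=> q5
  q5 = 0 → stopped
Bisimilarity quotient blocks:
  B0 = {p0}
  B1 = {p1}
  B2 = {p2}
  B3 = {p4, q3}
  B4 = {p5, q4}
  B5 = {p3, q5}
  B6 = {q0}
  B7 = {q1}
  B8 = {q2}
p0 ∈ B0, q0 ∈ B6 → different blocks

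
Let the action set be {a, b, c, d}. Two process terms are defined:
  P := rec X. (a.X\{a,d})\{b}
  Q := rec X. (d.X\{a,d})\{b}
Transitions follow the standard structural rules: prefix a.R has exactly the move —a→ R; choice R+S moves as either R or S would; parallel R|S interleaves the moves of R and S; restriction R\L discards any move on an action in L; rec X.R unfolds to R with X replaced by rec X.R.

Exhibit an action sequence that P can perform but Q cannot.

LTS(P): 2 reachable states
  m0 = rec X. (a.X\{a,d})\{b} :: =a=> m1
  m1 = (rec X. (a.X\{a,d})\{b})\{a,d}\{b} :: deadlocked
LTS(Q): 2 reachable states
  n0 = rec X. (d.X\{a,d})\{b} :: =d=> n1
  n1 = (rec X. (d.X\{a,d})\{b})\{a,d}\{b} :: deadlocked
Trace ⟨a⟩ through P, begin at {m0}:
  [1] a ⇒ {m1}
  ✓ P
Trace ⟨a⟩ through Q, begin at {n0}:
  [1] a ⇒ no successor for Q

a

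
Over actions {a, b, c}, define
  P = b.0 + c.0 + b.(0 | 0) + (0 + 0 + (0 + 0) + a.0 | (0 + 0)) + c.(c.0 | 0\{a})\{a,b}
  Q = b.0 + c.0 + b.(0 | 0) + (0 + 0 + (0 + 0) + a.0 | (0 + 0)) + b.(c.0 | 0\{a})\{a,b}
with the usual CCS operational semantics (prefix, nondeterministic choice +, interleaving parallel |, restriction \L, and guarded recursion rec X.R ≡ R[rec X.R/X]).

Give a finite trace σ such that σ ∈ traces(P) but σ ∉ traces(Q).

LTS(P): 6 reachable states
  m0 = b.0 + c.0 + b.(0 | 0) + (0 + 0 + (0 + 0) + a.0 | (0 + 0)) + c.(c.0 | 0\{a})\{a,b} ⊢ ··a··> m1, ··b··> m2, ··b··> m3, ··c··> m2, ··c··> m4
  m1 = 0 | (0 + 0) ⊢ deadlocked
  m2 = 0 ⊢ deadlocked
  m3 = 0 | 0 ⊢ deadlocked
  m4 = (c.0 | 0\{a})\{a,b} ⊢ ··c··> m5
  m5 = (0 | 0\{a})\{a,b} ⊢ deadlocked
LTS(Q): 6 reachable states
  n0 = b.0 + c.0 + b.(0 | 0) + (0 + 0 + (0 + 0) + a.0 | (0 + 0)) + b.(c.0 | 0\{a})\{a,b} ⊢ ··a··> n1, ··b··> n2, ··b··> n3, ··b··> n4, ··c··> n3
  n1 = 0 | (0 + 0) ⊢ deadlocked
  n2 = (c.0 | 0\{a})\{a,b} ⊢ ··c··> n5
  n3 = 0 ⊢ deadlocked
  n4 = 0 | 0 ⊢ deadlocked
  n5 = (0 | 0\{a})\{a,b} ⊢ deadlocked
Trace ⟨cc⟩ through P, begin at {m0}:
  [1] c ⇒ {m2, m4}
  [2] c ⇒ {m5}
  — P admits the full trace.
Trace ⟨cc⟩ through Q, begin at {n0}:
  [1] c ⇒ {n3}
  [2] c ⇒ no successor for Q

cc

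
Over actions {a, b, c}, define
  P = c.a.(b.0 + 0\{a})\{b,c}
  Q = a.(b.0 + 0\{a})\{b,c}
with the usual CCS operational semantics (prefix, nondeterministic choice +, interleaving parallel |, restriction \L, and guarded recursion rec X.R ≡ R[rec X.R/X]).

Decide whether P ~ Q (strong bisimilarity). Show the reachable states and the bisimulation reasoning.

P ≁ Q

Reachable graph of P (3 states):
  p0 = c.a.(b.0 + 0\{a})\{b,c} has moves —c→ p1
  p1 = a.(b.0 + 0\{a})\{b,c} has moves —a→ p2
  p2 = (b.0 + 0\{a})\{b,c} has moves (no moves)
Reachable graph of Q (2 states):
  q0 = a.(b.0 + 0\{a})\{b,c} has moves —a→ q1
  q1 = (b.0 + 0\{a})\{b,c} has moves (no moves)
Bisimilarity quotient blocks:
  B0 = {p0}
  B1 = {p1, q0}
  B2 = {p2, q1}
p0 ∈ B0, q0 ∈ B1 → different blocks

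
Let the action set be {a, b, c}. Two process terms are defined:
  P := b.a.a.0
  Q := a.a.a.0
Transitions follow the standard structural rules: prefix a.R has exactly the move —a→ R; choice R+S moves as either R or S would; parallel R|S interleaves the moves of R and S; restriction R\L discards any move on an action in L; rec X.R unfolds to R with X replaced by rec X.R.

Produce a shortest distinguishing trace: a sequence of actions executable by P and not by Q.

b

P's transition system — 4 states:
  p0 = b.a.a.0 :: =b=> p1
  p1 = a.a.0 :: =a=> p2
  p2 = a.0 :: =a=> p3
  p3 = 0 :: ∅
Q's transition system — 4 states:
  q0 = a.a.a.0 :: =a=> q1
  q1 = a.a.0 :: =a=> q2
  q2 = a.0 :: =a=> q3
  q3 = 0 :: ∅
Trace ⟨b⟩ through P, begin at {p0}:
  step 1 (b): {p1}
  — P admits the full trace.
Trace ⟨b⟩ through Q, begin at {q0}:
  step 1 (b): ∅ (Q stuck)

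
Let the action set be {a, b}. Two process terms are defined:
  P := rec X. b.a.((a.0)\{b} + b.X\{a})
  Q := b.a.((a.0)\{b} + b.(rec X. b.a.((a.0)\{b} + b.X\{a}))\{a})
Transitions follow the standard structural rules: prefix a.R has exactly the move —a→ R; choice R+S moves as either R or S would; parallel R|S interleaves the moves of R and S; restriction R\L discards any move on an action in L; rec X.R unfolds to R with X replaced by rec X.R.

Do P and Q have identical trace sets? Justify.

Reachable graph of P (6 states):
  u0 = rec X. b.a.((a.0)\{b} + b.X\{a}) ⊢ ··b··> u1
  u1 = a.((a.0)\{b} + b.(rec X. b.a.((a.0)\{b} + b.X\{a}))\{a}) ⊢ ··a··> u2
  u2 = (a.0)\{b} + b.(rec X. b.a.((a.0)\{b} + b.X\{a}))\{a} ⊢ ··a··> u3, ··b··> u4
  u3 = 0\{b} ⊢ ·
  u4 = (rec X. b.a.((a.0)\{b} + b.X\{a}))\{a} ⊢ ··b··> u5
  u5 = (a.((a.0)\{b} + b.(rec X. b.a.((a.0)\{b} + b.X\{a}))\{a}))\{a} ⊢ ·
Reachable graph of Q (6 states):
  v0 = b.a.((a.0)\{b} + b.(rec X. b.a.((a.0)\{b} + b.X\{a}))\{a}) ⊢ ··b··> v1
  v1 = a.((a.0)\{b} + b.(rec X. b.a.((a.0)\{b} + b.X\{a}))\{a}) ⊢ ··a··> v2
  v2 = (a.0)\{b} + b.(rec X. b.a.((a.0)\{b} + b.X\{a}))\{a} ⊢ ··a··> v3, ··b··> v4
  v3 = 0\{b} ⊢ ·
  v4 = (rec X. b.a.((a.0)\{b} + b.X\{a}))\{a} ⊢ ··b··> v5
  v5 = (a.((a.0)\{b} + b.(rec X. b.a.((a.0)\{b} + b.X\{a}))\{a}))\{a} ⊢ ·
Coarsest stable partition (strong bisimilarity classes):
  B0 = {u0, v0}
  B1 = {u1, v1}
  B2 = {u2, v2}
  B3 = {u4, v4}
  B4 = {u3, u5, v3, v5}
u0 ∈ B0, v0 ∈ B0 → same block
Bisimilar ⇒ trace-equivalent.

YES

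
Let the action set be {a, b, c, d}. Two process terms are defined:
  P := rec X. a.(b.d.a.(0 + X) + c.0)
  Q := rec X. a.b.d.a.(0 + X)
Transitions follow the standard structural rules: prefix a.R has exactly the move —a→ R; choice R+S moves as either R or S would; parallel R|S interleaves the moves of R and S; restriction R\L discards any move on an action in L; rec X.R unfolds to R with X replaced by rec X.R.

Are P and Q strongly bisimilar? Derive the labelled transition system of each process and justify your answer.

not bisimilar

LTS(P): 6 reachable states
  s0 = rec X. a.(b.d.a.(0 + X) + c.0) | —a→ s1
  s1 = b.d.a.(0 + (rec X. a.(b.d.a.(0 + X) + c.0))) + c.0 | —b→ s2, —c→ s3
  s2 = d.a.(0 + (rec X. a.(b.d.a.(0 + X) + c.0))) | —d→ s4
  s3 = 0 | stopped
  s4 = a.(0 + (rec X. a.(b.d.a.(0 + X) + c.0))) | —a→ s5
  s5 = 0 + (rec X. a.(b.d.a.(0 + X) + c.0)) | —a→ s1
LTS(Q): 5 reachable states
  t0 = rec X. a.b.d.a.(0 + X) | —a→ t1
  t1 = b.d.a.(0 + (rec X. a.b.d.a.(0 + X))) | —b→ t2
  t2 = d.a.(0 + (rec X. a.b.d.a.(0 + X))) | —d→ t3
  t3 = a.(0 + (rec X. a.b.d.a.(0 + X))) | —a→ t4
  t4 = 0 + (rec X. a.b.d.a.(0 + X)) | —a→ t1
Coarsest stable partition (strong bisimilarity classes):
  B0 = {s0, s5}
  B1 = {s1}
  B2 = {s2}
  B3 = {s4}
  B4 = {s3}
  B5 = {t0, t4}
  B6 = {t1}
  B7 = {t2}
  B8 = {t3}
s0 ∈ B0, t0 ∈ B5 → different blocks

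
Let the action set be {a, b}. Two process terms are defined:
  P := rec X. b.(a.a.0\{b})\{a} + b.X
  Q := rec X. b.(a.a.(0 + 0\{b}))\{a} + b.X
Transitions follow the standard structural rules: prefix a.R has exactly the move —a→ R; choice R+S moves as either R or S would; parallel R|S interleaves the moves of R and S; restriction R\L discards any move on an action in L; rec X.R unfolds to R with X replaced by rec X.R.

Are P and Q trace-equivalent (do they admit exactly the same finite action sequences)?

Reachable graph of P (2 states):
  p0 = rec X. b.(a.a.0\{b})\{a} + b.X :: ··b··> p0, ··b··> p1
  p1 = (a.a.0\{b})\{a} :: (no moves)
Reachable graph of Q (2 states):
  q0 = rec X. b.(a.a.(0 + 0\{b}))\{a} + b.X :: ··b··> q0, ··b··> q1
  q1 = (a.a.(0 + 0\{b}))\{a} :: (no moves)
Partition-refinement fixed point:
  B0 = {p0, q0}
  B1 = {p1, q1}
p0 ∈ B0, q0 ∈ B0 → same block
Bisimilar ⇒ trace-equivalent.

trace-equivalent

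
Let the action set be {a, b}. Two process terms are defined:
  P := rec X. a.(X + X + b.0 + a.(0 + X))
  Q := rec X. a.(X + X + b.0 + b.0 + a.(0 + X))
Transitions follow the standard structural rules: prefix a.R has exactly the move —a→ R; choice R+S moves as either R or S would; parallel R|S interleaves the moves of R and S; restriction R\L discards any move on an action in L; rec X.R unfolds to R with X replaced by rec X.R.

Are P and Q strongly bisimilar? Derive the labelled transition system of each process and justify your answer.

LTS(P): 4 reachable states
  p0 = rec X. a.(X + X + b.0 + a.(0 + X)) | ··a··> p1
  p1 = (rec X. a.(X + X + b.0 + a.(0 + X))) + (rec X. a.(X + X + b.0 + a.(0 + X))) + b.0 + a.(0 + (rec X. a.(X + X + b.0 + a.(0 + X)))) | ··a··> p1, ··a··> p2, ··b··> p3
  p2 = 0 + (rec X. a.(X + X + b.0 + a.(0 + X))) | ··a··> p1
  p3 = 0 | stopped
LTS(Q): 4 reachable states
  q0 = rec X. a.(X + X + b.0 + b.0 + a.(0 + X)) | ··a··> q1
  q1 = (rec X. a.(X + X + b.0 + b.0 + a.(0 + X))) + (rec X. a.(X + X + b.0 + b.0 + a.(0 + X))) + b.0 + b.0 + a.(0 + (rec X. a.(X + X + b.0 + b.0 + a.(0 + X)))) | ··a··> q1, ··a··> q2, ··b··> q3
  q2 = 0 + (rec X. a.(X + X + b.0 + b.0 + a.(0 + X))) | ··a··> q1
  q3 = 0 | stopped
Partition-refinement fixed point:
  B0 = {p0, p2, q0, q2}
  B1 = {p1, q1}
  B2 = {p3, q3}
p0 ∈ B0, q0 ∈ B0 → same block

bisimilar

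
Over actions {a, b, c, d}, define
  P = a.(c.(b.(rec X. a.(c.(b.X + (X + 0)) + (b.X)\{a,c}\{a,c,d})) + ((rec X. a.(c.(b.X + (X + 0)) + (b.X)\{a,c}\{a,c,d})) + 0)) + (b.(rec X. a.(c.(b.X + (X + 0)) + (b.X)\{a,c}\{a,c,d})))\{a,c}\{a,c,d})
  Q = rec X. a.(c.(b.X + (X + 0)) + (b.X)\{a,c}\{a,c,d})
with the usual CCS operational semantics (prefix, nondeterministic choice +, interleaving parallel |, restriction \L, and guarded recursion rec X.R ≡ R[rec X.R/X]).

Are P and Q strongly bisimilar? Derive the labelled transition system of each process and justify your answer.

bisimilar

LTS(P): 5 reachable states
  s0 = a.(c.(b.(rec X. a.(c.(b.X + (X + 0)) + (b.X)\{a,c}\{a,c,d})) + ((rec X. a.(c.(b.X + (X + 0)) + (b.X)\{a,c}\{a,c,d})) + 0)) + (b.(rec X. a.(c.(b.X + (X + 0)) + (b.X)\{a,c}\{a,c,d})))\{a,c}\{a,c,d}) ⊢ =a=> s1
  s1 = c.(b.(rec X. a.(c.(b.X + (X + 0)) + (b.X)\{a,c}\{a,c,d})) + ((rec X. a.(c.(b.X + (X + 0)) + (b.X)\{a,c}\{a,c,d})) + 0)) + (b.(rec X. a.(c.(b.X + (X + 0)) + (b.X)\{a,c}\{a,c,d})))\{a,c}\{a,c,d} ⊢ =b=> s2, =c=> s3
  s2 = (rec X. a.(c.(b.X + (X + 0)) + (b.X)\{a,c}\{a,c,d}))\{a,c}\{a,c,d} ⊢ ·
  s3 = b.(rec X. a.(c.(b.X + (X + 0)) + (b.X)\{a,c}\{a,c,d})) + ((rec X. a.(c.(b.X + (X + 0)) + (b.X)\{a,c}\{a,c,d})) + 0) ⊢ =a=> s1, =b=> s4
  s4 = rec X. a.(c.(b.X + (X + 0)) + (b.X)\{a,c}\{a,c,d}) ⊢ =a=> s1
LTS(Q): 4 reachable states
  t0 = rec X. a.(c.(b.X + (X + 0)) + (b.X)\{a,c}\{a,c,d}) ⊢ =a=> t1
  t1 = c.(b.(rec X. a.(c.(b.X + (X + 0)) + (b.X)\{a,c}\{a,c,d})) + ((rec X. a.(c.(b.X + (X + 0)) + (b.X)\{a,c}\{a,c,d})) + 0)) + (b.(rec X. a.(c.(b.X + (X + 0)) + (b.X)\{a,c}\{a,c,d})))\{a,c}\{a,c,d} ⊢ =b=> t2, =c=> t3
  t2 = (rec X. a.(c.(b.X + (X + 0)) + (b.X)\{a,c}\{a,c,d}))\{a,c}\{a,c,d} ⊢ ·
  t3 = b.(rec X. a.(c.(b.X + (X + 0)) + (b.X)\{a,c}\{a,c,d})) + ((rec X. a.(c.(b.X + (X + 0)) + (b.X)\{a,c}\{a,c,d})) + 0) ⊢ =a=> t1, =b=> t0
Bisimilarity quotient blocks:
  B0 = {s0, s4, t0}
  B1 = {s1, t1}
  B2 = {s3, t3}
  B3 = {s2, t2}
s0 ∈ B0, t0 ∈ B0 → same block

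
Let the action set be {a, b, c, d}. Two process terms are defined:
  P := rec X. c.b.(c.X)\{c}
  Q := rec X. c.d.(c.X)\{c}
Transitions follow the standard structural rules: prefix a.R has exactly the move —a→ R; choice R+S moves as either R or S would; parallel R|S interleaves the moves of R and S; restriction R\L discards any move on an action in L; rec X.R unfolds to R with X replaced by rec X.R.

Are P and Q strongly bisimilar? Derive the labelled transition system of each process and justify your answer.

NO

P's transition system — 3 states:
  m0 = rec X. c.b.(c.X)\{c} has moves --c--▸ m1
  m1 = b.(c.(rec X. c.b.(c.X)\{c}))\{c} has moves --b--▸ m2
  m2 = (c.(rec X. c.b.(c.X)\{c}))\{c} has moves ∅
Q's transition system — 3 states:
  n0 = rec X. c.d.(c.X)\{c} has moves --c--▸ n1
  n1 = d.(c.(rec X. c.d.(c.X)\{c}))\{c} has moves --d--▸ n2
  n2 = (c.(rec X. c.d.(c.X)\{c}))\{c} has moves ∅
Coarsest stable partition (strong bisimilarity classes):
  B0 = {m0}
  B1 = {m1}
  B2 = {m2, n2}
  B3 = {n0}
  B4 = {n1}
m0 ∈ B0, n0 ∈ B3 → different blocks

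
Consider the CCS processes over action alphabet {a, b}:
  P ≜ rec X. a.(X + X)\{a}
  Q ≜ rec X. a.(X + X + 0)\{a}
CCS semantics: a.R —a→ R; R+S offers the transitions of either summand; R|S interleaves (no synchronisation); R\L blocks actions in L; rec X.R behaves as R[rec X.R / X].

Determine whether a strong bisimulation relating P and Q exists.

bisimilar

Reachable graph of P (2 states):
  s0 = rec X. a.(X + X)\{a} | ··a··> s1
  s1 = ((rec X. a.(X + X)\{a}) + (rec X. a.(X + X)\{a}))\{a} | (no moves)
Reachable graph of Q (2 states):
  t0 = rec X. a.(X + X + 0)\{a} | ··a··> t1
  t1 = ((rec X. a.(X + X + 0)\{a}) + (rec X. a.(X + X + 0)\{a}) + 0)\{a} | (no moves)
Partition-refinement fixed point:
  B0 = {s0, t0}
  B1 = {s1, t1}
s0 ∈ B0, t0 ∈ B0 → same block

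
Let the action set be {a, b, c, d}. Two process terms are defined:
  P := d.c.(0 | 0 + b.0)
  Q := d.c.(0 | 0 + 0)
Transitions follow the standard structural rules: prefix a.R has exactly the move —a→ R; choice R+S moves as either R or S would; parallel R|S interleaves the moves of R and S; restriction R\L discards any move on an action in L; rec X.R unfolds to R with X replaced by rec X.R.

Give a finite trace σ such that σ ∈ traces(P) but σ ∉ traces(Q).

dcb

LTS(P): 4 reachable states
  u0 = d.c.(0 | 0 + b.0) :: -d-> u1
  u1 = c.(0 | 0 + b.0) :: -c-> u2
  u2 = 0 | 0 + b.0 :: -b-> u3
  u3 = 0 :: stopped
LTS(Q): 3 reachable states
  v0 = d.c.(0 | 0 + 0) :: -d-> v1
  v1 = c.(0 | 0 + 0) :: -c-> v2
  v2 = 0 | 0 + 0 :: stopped
Trace ⟨dcb⟩ through P, begin at {u0}:
  step 1 (d): {u1}
  step 2 (c): {u2}
  step 3 (b): {u3}
  ✓ P
Trace ⟨dcb⟩ through Q, begin at {v0}:
  step 1 (d): {v1}
  step 2 (c): {v2}
  step 3 (b): ∅ (Q stuck)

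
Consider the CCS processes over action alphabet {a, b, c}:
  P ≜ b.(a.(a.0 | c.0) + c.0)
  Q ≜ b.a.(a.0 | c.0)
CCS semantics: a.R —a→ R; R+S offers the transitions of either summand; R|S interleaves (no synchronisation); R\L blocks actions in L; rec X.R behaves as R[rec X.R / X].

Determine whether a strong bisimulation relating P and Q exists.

NO

LTS(P): 7 reachable states
  s0 = b.(a.(a.0 | c.0) + c.0) ⊢ ··b··> s1
  s1 = a.(a.0 | c.0) + c.0 ⊢ ··a··> s2, ··c··> s3
  s2 = a.0 | c.0 ⊢ ··a··> s4, ··c··> s5
  s3 = 0 ⊢ ·
  s4 = 0 | c.0 ⊢ ··c··> s6
  s5 = a.0 | 0 ⊢ ··a··> s6
  s6 = 0 | 0 ⊢ ·
LTS(Q): 6 reachable states
  t0 = b.a.(a.0 | c.0) ⊢ ··b··> t1
  t1 = a.(a.0 | c.0) ⊢ ··a··> t2
  t2 = a.0 | c.0 ⊢ ··a··> t3, ··c··> t4
  t3 = 0 | c.0 ⊢ ··c··> t5
  t4 = a.0 | 0 ⊢ ··a··> t5
  t5 = 0 | 0 ⊢ ·
Coarsest stable partition (strong bisimilarity classes):
  B0 = {s0}
  B1 = {s1}
  B2 = {s2, t2}
  B3 = {s5, t4}
  B4 = {s3, s6, t5}
  B5 = {s4, t3}
  B6 = {t0}
  B7 = {t1}
s0 ∈ B0, t0 ∈ B6 → different blocks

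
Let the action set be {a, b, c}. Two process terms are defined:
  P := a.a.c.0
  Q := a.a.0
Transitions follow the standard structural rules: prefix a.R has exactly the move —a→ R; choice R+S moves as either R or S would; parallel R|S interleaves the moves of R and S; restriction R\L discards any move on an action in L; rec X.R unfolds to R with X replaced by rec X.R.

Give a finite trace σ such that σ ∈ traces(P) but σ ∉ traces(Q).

Reachable graph of P (4 states):
  m0 = a.a.c.0 → =a=> m1
  m1 = a.c.0 → =a=> m2
  m2 = c.0 → =c=> m3
  m3 = 0 → ∅
Reachable graph of Q (3 states):
  n0 = a.a.0 → =a=> n1
  n1 = a.0 → =a=> n2
  n2 = 0 → ∅
Run σ = ⟨aac⟩ on P: start {m0}
  after a @ step 1: {m1}
  after a @ step 2: {m2}
  after c @ step 3: {m3}
  P completes σ.
Run σ = ⟨aac⟩ on Q: start {n0}
  after a @ step 1: {n1}
  after a @ step 2: {n2}
  after c @ step 3: ∅ (Q stuck)

aac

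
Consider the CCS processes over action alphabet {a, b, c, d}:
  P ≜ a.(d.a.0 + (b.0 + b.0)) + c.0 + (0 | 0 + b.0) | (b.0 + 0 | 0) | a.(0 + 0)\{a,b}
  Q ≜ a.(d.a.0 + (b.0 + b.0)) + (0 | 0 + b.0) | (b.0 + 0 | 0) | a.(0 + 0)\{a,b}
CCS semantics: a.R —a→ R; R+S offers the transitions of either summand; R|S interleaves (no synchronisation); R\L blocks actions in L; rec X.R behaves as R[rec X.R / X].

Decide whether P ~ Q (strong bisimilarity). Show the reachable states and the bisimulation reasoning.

P's transition system — 11 states:
  s0 = a.(d.a.0 + (b.0 + b.0)) + c.0 + (0 | 0 + b.0) | (b.0 + 0 | 0) | a.(0 + 0)\{a,b} → —a→ s1, —a→ s2, —b→ s3, —b→ s4, —c→ s5
  s1 = (0 | 0 + b.0) | (b.0 + 0 | 0) | (0 + 0)\{a,b} → —b→ s6, —b→ s7
  s2 = d.a.0 + (b.0 + b.0) → —b→ s5, —d→ s8
  s3 = (0 | 0 + b.0) | 0 | a.(0 + 0)\{a,b} → —a→ s6, —b→ s9
  s4 = 0 | (b.0 + 0 | 0) | a.(0 + 0)\{a,b} → —a→ s7, —b→ s9
  s5 = 0 → ∅
  s6 = (0 | 0 + b.0) | 0 | (0 + 0)\{a,b} → —b→ s10
  s7 = 0 | (b.0 + 0 | 0) | (0 + 0)\{a,b} → —b→ s10
  s8 = a.0 → —a→ s5
  s9 = 0 | 0 | a.(0 + 0)\{a,b} → —a→ s10
  s10 = 0 | 0 | (0 + 0)\{a,b} → ∅
Q's transition system — 11 states:
  t0 = a.(d.a.0 + (b.0 + b.0)) + (0 | 0 + b.0) | (b.0 + 0 | 0) | a.(0 + 0)\{a,b} → —a→ t1, —a→ t2, —b→ t3, —b→ t4
  t1 = (0 | 0 + b.0) | (b.0 + 0 | 0) | (0 + 0)\{a,b} → —b→ t5, —b→ t6
  t2 = d.a.0 + (b.0 + b.0) → —b→ t7, —d→ t8
  t3 = (0 | 0 + b.0) | 0 | a.(0 + 0)\{a,b} → —a→ t5, —b→ t9
  t4 = 0 | (b.0 + 0 | 0) | a.(0 + 0)\{a,b} → —a→ t6, —b→ t9
  t5 = (0 | 0 + b.0) | 0 | (0 + 0)\{a,b} → —b→ t10
  t6 = 0 | (b.0 + 0 | 0) | (0 + 0)\{a,b} → —b→ t10
  t7 = 0 → ∅
  t8 = a.0 → —a→ t7
  t9 = 0 | 0 | a.(0 + 0)\{a,b} → —a→ t10
  t10 = 0 | 0 | (0 + 0)\{a,b} → ∅
Partition-refinement fixed point:
  B0 = {s0}
  B1 = {s1, t1}
  B2 = {s6, s7, t5, t6}
  B3 = {s10, s5, t10, t7}
  B4 = {s3, s4, t3, t4}
  B5 = {s8, s9, t8, t9}
  B6 = {s2, t2}
  B7 = {t0}
s0 ∈ B0, t0 ∈ B7 → different blocks

not bisimilar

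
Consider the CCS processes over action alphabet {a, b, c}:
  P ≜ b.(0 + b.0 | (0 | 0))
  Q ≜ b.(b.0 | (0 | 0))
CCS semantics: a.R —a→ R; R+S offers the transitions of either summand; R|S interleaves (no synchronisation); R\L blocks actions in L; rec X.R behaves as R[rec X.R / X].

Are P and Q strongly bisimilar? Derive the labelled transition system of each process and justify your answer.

P's transition system — 3 states:
  u0 = b.(0 + b.0 | (0 | 0)) has moves --b--▸ u1
  u1 = 0 + b.0 | (0 | 0) has moves --b--▸ u2
  u2 = 0 | (0 | 0) has moves deadlocked
Q's transition system — 3 states:
  v0 = b.(b.0 | (0 | 0)) has moves --b--▸ v1
  v1 = b.0 | (0 | 0) has moves --b--▸ v2
  v2 = 0 | (0 | 0) has moves deadlocked
Partition-refinement fixed point:
  B0 = {u0, v0}
  B1 = {u1, v1}
  B2 = {u2, v2}
u0 ∈ B0, v0 ∈ B0 → same block

YES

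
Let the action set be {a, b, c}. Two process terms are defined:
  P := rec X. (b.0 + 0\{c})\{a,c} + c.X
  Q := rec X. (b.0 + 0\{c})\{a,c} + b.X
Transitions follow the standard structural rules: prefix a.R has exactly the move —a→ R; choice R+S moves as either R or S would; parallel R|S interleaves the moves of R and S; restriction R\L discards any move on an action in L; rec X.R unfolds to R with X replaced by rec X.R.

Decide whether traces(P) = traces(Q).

LTS(P): 2 reachable states
  p0 = rec X. (b.0 + 0\{c})\{a,c} + c.X | —b→ p1, —c→ p0
  p1 = 0\{a,c} | stopped
LTS(Q): 2 reachable states
  q0 = rec X. (b.0 + 0\{c})\{a,c} + b.X | —b→ q0, —b→ q1
  q1 = 0\{a,c} | stopped
Run σ = ⟨c⟩ on P: start {p0}
  after c @ step 1: {p0}
  ✓ P
Run σ = ⟨c⟩ on Q: start {q0}
  after c @ step 1: ∅  — Q cannot continue

trace-distinct — witness ⟨c⟩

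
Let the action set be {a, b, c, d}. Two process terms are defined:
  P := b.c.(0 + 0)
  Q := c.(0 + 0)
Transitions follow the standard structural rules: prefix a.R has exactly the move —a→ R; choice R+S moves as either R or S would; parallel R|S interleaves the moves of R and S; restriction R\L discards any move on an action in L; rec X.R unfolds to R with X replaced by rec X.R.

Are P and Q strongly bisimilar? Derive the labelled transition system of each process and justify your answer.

LTS(P): 3 reachable states
  m0 = b.c.(0 + 0) → --b--▸ m1
  m1 = c.(0 + 0) → --c--▸ m2
  m2 = 0 + 0 → (no moves)
LTS(Q): 2 reachable states
  n0 = c.(0 + 0) → --c--▸ n1
  n1 = 0 + 0 → (no moves)
Coarsest stable partition (strong bisimilarity classes):
  B0 = {m0}
  B1 = {m1, n0}
  B2 = {m2, n1}
m0 ∈ B0, n0 ∈ B1 → different blocks

NO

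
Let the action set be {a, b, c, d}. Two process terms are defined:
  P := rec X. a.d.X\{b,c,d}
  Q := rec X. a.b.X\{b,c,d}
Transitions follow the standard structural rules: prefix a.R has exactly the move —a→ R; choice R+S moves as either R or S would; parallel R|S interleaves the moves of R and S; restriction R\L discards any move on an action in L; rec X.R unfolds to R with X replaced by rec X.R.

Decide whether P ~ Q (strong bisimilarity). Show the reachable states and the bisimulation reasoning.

LTS(P): 4 reachable states
  s0 = rec X. a.d.X\{b,c,d} has moves --a--▸ s1
  s1 = d.(rec X. a.d.X\{b,c,d})\{b,c,d} has moves --d--▸ s2
  s2 = (rec X. a.d.X\{b,c,d})\{b,c,d} has moves --a--▸ s3
  s3 = (d.(rec X. a.d.X\{b,c,d})\{b,c,d})\{b,c,d} has moves ·
LTS(Q): 4 reachable states
  t0 = rec X. a.b.X\{b,c,d} has moves --a--▸ t1
  t1 = b.(rec X. a.b.X\{b,c,d})\{b,c,d} has moves --b--▸ t2
  t2 = (rec X. a.b.X\{b,c,d})\{b,c,d} has moves --a--▸ t3
  t3 = (b.(rec X. a.b.X\{b,c,d})\{b,c,d})\{b,c,d} has moves ·
Partition-refinement fixed point:
  B0 = {s0}
  B1 = {s1}
  B2 = {s2, t2}
  B3 = {s3, t3}
  B4 = {t0}
  B5 = {t1}
s0 ∈ B0, t0 ∈ B4 → different blocks

NO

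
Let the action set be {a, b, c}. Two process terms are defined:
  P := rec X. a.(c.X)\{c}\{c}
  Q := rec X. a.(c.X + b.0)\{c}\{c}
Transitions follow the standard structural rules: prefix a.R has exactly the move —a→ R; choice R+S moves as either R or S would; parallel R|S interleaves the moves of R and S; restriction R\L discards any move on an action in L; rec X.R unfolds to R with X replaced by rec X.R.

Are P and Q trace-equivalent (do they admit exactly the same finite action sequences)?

LTS(P): 2 reachable states
  s0 = rec X. a.(c.X)\{c}\{c} ⊢ --a--▸ s1
  s1 = (c.(rec X. a.(c.X)\{c}\{c}))\{c}\{c} ⊢ (no moves)
LTS(Q): 3 reachable states
  t0 = rec X. a.(c.X + b.0)\{c}\{c} ⊢ --a--▸ t1
  t1 = (c.(rec X. a.(c.X + b.0)\{c}\{c}) + b.0)\{c}\{c} ⊢ --b--▸ t2
  t2 = 0\{c}\{c} ⊢ (no moves)
Run σ = ⟨ab⟩ on Q: start {t0}
  [1] a ⇒ {t1}
  [2] b ⇒ {t2}
  — Q admits the full trace.
Run σ = ⟨ab⟩ on P: start {s0}
  [1] a ⇒ {s1}
  [2] b ⇒ ∅  — P cannot continue

traces(P) ≠ traces(Q) — witness ⟨ab⟩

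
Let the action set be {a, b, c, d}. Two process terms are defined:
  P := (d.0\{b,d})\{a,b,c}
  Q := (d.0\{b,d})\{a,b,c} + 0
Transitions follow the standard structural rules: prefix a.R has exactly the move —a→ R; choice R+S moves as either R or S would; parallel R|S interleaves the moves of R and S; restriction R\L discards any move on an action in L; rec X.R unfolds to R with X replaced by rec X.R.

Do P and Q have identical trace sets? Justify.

Reachable graph of P (2 states):
  m0 = (d.0\{b,d})\{a,b,c} ⊢ ··d··> m1
  m1 = 0\{b,d}\{a,b,c} ⊢ deadlocked
Reachable graph of Q (2 states):
  n0 = (d.0\{b,d})\{a,b,c} + 0 ⊢ ··d··> n1
  n1 = 0\{b,d}\{a,b,c} ⊢ deadlocked
Bisimilarity quotient blocks:
  B0 = {m0, n0}
  B1 = {m1, n1}
m0 ∈ B0, n0 ∈ B0 → same block
Bisimilar ⇒ trace-equivalent.

traces(P) = traces(Q)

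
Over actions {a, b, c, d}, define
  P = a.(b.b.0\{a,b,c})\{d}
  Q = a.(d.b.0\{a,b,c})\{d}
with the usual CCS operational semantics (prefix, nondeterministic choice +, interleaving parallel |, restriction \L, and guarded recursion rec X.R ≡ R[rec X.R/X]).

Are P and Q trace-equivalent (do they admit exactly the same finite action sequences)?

traces(P) ≠ traces(Q) — witness ⟨ab⟩

P's transition system — 4 states:
  p0 = a.(b.b.0\{a,b,c})\{d} has moves ··a··> p1
  p1 = (b.b.0\{a,b,c})\{d} has moves ··b··> p2
  p2 = (b.0\{a,b,c})\{d} has moves ··b··> p3
  p3 = 0\{a,b,c}\{d} has moves ·
Q's transition system — 2 states:
  q0 = a.(d.b.0\{a,b,c})\{d} has moves ··a··> q1
  q1 = (d.b.0\{a,b,c})\{d} has moves ·
Executing ab from P (initial set {p0}):
  [1] a ⇒ {p1}
  [2] b ⇒ {p2}
  ✓ P
Executing ab from Q (initial set {q0}):
  [1] a ⇒ {q1}
  [2] b ⇒ no successor for Q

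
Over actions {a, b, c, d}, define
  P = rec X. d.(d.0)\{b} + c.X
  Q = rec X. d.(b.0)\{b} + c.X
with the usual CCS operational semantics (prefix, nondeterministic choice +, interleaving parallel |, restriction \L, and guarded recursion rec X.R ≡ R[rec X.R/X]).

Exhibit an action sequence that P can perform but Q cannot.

dd

Reachable graph of P (3 states):
  s0 = rec X. d.(d.0)\{b} + c.X | ··c··> s0, ··d··> s1
  s1 = (d.0)\{b} | ··d··> s2
  s2 = 0\{b} | stopped
Reachable graph of Q (2 states):
  t0 = rec X. d.(b.0)\{b} + c.X | ··c··> t0, ··d··> t1
  t1 = (b.0)\{b} | stopped
Executing dd from P (initial set {s0}):
  step 1 (d): {s1}
  step 2 (d): {s2}
  — P admits the full trace.
Executing dd from Q (initial set {t0}):
  step 1 (d): {t1}
  step 2 (d): ∅ (Q stuck)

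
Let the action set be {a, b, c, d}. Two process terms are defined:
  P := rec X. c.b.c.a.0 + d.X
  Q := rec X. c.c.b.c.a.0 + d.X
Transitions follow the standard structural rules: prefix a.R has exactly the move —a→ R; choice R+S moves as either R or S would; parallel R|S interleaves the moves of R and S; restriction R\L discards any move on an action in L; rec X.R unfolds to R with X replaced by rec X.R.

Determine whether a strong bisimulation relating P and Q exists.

NO

P's transition system — 5 states:
  s0 = rec X. c.b.c.a.0 + d.X :: -c-> s1, -d-> s0
  s1 = b.c.a.0 :: -b-> s2
  s2 = c.a.0 :: -c-> s3
  s3 = a.0 :: -a-> s4
  s4 = 0 :: ∅
Q's transition system — 6 states:
  t0 = rec X. c.c.b.c.a.0 + d.X :: -c-> t1, -d-> t0
  t1 = c.b.c.a.0 :: -c-> t2
  t2 = b.c.a.0 :: -b-> t3
  t3 = c.a.0 :: -c-> t4
  t4 = a.0 :: -a-> t5
  t5 = 0 :: ∅
Bisimilarity quotient blocks:
  B0 = {s0}
  B1 = {s1, t2}
  B2 = {s2, t3}
  B3 = {s3, t4}
  B4 = {s4, t5}
  B5 = {t0}
  B6 = {t1}
s0 ∈ B0, t0 ∈ B5 → different blocks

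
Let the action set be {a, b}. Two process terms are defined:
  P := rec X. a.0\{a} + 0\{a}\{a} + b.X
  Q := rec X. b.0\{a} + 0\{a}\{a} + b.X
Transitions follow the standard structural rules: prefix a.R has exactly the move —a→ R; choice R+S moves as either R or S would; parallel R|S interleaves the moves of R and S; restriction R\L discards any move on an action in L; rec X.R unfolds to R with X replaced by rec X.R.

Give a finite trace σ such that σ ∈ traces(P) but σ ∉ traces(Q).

P's transition system — 2 states:
  p0 = rec X. a.0\{a} + 0\{a}\{a} + b.X | ··a··> p1, ··b··> p0
  p1 = 0\{a} | ·
Q's transition system — 2 states:
  q0 = rec X. b.0\{a} + 0\{a}\{a} + b.X | ··b··> q0, ··b··> q1
  q1 = 0\{a} | ·
Trace ⟨a⟩ through P, begin at {p0}:
  after a @ step 1: {p1}
  — P admits the full trace.
Trace ⟨a⟩ through Q, begin at {q0}:
  after a @ step 1: ∅  — Q cannot continue

a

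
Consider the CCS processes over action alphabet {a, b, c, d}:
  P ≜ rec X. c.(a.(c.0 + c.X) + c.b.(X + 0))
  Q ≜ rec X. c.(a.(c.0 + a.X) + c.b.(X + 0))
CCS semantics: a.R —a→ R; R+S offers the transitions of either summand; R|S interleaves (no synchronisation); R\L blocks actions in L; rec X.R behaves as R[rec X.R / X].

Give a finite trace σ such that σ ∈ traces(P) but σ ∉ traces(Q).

P's transition system — 6 states:
  m0 = rec X. c.(a.(c.0 + c.X) + c.b.(X + 0)) | -c-> m1
  m1 = a.(c.0 + c.(rec X. c.(a.(c.0 + c.X) + c.b.(X + 0)))) + c.b.((rec X. c.(a.(c.0 + c.X) + c.b.(X + 0))) + 0) | -a-> m2, -c-> m3
  m2 = c.0 + c.(rec X. c.(a.(c.0 + c.X) + c.b.(X + 0))) | -c-> m0, -c-> m4
  m3 = b.((rec X. c.(a.(c.0 + c.X) + c.b.(X + 0))) + 0) | -b-> m5
  m4 = 0 | (no moves)
  m5 = (rec X. c.(a.(c.0 + c.X) + c.b.(X + 0))) + 0 | -c-> m1
Q's transition system — 6 states:
  n0 = rec X. c.(a.(c.0 + a.X) + c.b.(X + 0)) | -c-> n1
  n1 = a.(c.0 + a.(rec X. c.(a.(c.0 + a.X) + c.b.(X + 0)))) + c.b.((rec X. c.(a.(c.0 + a.X) + c.b.(X + 0))) + 0) | -a-> n2, -c-> n3
  n2 = c.0 + a.(rec X. c.(a.(c.0 + a.X) + c.b.(X + 0))) | -a-> n0, -c-> n4
  n3 = b.((rec X. c.(a.(c.0 + a.X) + c.b.(X + 0))) + 0) | -b-> n5
  n4 = 0 | (no moves)
  n5 = (rec X. c.(a.(c.0 + a.X) + c.b.(X + 0))) + 0 | -c-> n1
Run σ = ⟨cacc⟩ on P: start {m0}
  [1] c ⇒ {m1}
  [2] a ⇒ {m2}
  [3] c ⇒ {m0, m4}
  [4] c ⇒ {m1}
  P completes σ.
Run σ = ⟨cacc⟩ on Q: start {n0}
  [1] c ⇒ {n1}
  [2] a ⇒ {n2}
  [3] c ⇒ {n4}
  [4] c ⇒ ∅  — Q cannot continue

cacc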